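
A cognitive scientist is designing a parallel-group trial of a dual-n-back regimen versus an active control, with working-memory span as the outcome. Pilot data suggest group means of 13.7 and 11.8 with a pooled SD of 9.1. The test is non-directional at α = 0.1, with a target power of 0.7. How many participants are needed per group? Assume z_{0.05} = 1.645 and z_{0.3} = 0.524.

Cohen's d = |M₁ − M₂| / SD_pooled = |13.7 − 11.8| / 9.1 = 1.9 / 9.1 = 0.209.
For two independent groups with equal n: n = 2·((z_{α/2} + z_β) / d)².
z_{α/2} + z_β = 1.645 + 0.524 = 2.169.
n = 2 × (2.169 / 0.209)² = 2 × 10.378² = 2 × 107.70 = 215.4.
Round up to the next whole participant.

n = 216 per group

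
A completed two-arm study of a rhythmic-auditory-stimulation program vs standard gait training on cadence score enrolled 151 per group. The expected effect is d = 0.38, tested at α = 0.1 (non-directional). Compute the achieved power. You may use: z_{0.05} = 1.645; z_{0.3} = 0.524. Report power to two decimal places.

For two equal groups, power = Φ(d·√(n/2) − z_{α/2}).
d·√(n/2) = 0.38 × √(151/2) = 0.38 × 8.689 = 3.302.
z_β = 3.302 − 1.645 = 1.657.
Power = Φ(1.657) = 0.951.

power ≈ 0.95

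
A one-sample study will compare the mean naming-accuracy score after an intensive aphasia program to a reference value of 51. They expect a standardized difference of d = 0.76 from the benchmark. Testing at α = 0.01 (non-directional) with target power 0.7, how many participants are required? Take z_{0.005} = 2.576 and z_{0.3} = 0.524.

n = 17

For a one-sample test: n = ((z_{α/2} + z_β) / d)².
z_{α/2} + z_β = 2.576 + 0.524 = 3.100.
n = (3.100 / 0.76)² = 4.079² = 16.64.
Round up.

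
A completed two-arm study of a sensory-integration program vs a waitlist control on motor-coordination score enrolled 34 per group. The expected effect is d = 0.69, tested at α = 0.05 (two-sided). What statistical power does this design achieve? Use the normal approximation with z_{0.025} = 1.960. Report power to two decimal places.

power ≈ 0.81

For two equal groups, power = Φ(d·√(n/2) − z_{α/2}).
d·√(n/2) = 0.69 × √(34/2) = 0.69 × 4.123 = 2.845.
z_β = 2.845 − 1.960 = 0.885.
Power = Φ(0.885) = 0.812.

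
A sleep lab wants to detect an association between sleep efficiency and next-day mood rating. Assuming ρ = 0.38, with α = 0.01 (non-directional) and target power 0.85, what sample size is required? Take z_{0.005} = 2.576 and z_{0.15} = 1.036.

Fisher's z: C = ½·ln((1+r)/(1−r)) = ½·ln(2.2258) = 0.4001.
n = ((z_{α/2} + z_β)/C)² + 3.
(2.576 + 1.036) / 0.4001 = 3.612 / 0.4001 = 9.028.
n = 9.028² + 3 = 81.50 + 3 = 84.5.
Round up.

n = 85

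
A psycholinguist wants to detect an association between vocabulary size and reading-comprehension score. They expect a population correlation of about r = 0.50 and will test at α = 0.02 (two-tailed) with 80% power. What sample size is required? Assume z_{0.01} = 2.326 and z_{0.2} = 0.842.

n = 37

Fisher's z: C = ½·ln((1+r)/(1−r)) = ½·ln(3.0000) = 0.5493.
n = ((z_{α/2} + z_β)/C)² + 3.
(2.326 + 0.842) / 0.5493 = 3.168 / 0.5493 = 5.767.
n = 5.767² + 3 = 33.26 + 3 = 36.3.
Round up.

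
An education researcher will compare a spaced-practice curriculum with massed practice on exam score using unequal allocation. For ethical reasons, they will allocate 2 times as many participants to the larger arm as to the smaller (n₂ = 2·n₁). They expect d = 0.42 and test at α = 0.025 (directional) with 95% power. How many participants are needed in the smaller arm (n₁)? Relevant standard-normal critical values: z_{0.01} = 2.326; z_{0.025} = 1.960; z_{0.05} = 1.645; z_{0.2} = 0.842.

n₁ = 111

With allocation ratio k = n₂/n₁ = 2, Var(x̄₁−x̄₂) = σ²(1/n₁ + 1/(k·n₁)) = σ²·(k+1)/(k·n₁).
So n₁ = (1 + 1/k)·((z_{α} + z_β)/d)² = 1.500 × (3.605/0.42)².
n₁ = 1.500 × 73.67 = 110.5.
Round up: n₁ = 111, giving n₂ = 2 × 111 = 222.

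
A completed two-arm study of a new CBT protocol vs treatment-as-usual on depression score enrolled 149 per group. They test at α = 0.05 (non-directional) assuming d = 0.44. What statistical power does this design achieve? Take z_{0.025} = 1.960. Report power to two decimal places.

power ≈ 0.97

For two equal groups, power = Φ(d·√(n/2) − z_{α/2}).
d·√(n/2) = 0.44 × √(149/2) = 0.44 × 8.631 = 3.798.
z_β = 3.798 − 1.960 = 1.838.
Power = Φ(1.838) = 0.967.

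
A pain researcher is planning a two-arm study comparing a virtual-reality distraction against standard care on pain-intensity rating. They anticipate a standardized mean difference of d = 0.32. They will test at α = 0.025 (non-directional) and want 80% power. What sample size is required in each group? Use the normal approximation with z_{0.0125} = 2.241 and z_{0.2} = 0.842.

n = 186 per group

For two independent groups with equal n: n = 2·((z_{α/2} + z_β) / d)².
z_{α/2} + z_β = 2.241 + 0.842 = 3.083.
n = 2 × (3.083 / 0.32)² = 2 × 9.634² = 2 × 92.82 = 185.6.
Round up to the next whole participant.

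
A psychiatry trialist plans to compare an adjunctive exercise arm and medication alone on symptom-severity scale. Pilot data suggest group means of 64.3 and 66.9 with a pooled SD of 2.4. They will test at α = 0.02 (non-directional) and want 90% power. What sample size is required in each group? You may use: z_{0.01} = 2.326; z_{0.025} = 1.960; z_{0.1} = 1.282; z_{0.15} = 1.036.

Cohen's d = |M₁ − M₂| / SD_pooled = |64.3 − 66.9| / 2.4 = 2.6 / 2.4 = 1.083.
For two independent groups with equal n: n = 2·((z_{α/2} + z_β) / d)².
z_{α/2} + z_β = 2.326 + 1.282 = 3.608.
n = 2 × (3.608 / 1.083)² = 2 × 3.331² = 2 × 11.10 = 22.2.
Round up to the next whole participant.

n = 23 per group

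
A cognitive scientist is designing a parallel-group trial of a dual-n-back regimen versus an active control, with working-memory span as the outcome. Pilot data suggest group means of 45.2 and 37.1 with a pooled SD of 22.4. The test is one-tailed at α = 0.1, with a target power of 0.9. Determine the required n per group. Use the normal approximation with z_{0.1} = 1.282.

n = 101 per group

Cohen's d = |M₁ − M₂| / SD_pooled = |45.2 − 37.1| / 22.4 = 8.1 / 22.4 = 0.362.
For two independent groups with equal n: n = 2·((z_{α} + z_β) / d)².
z_{α} + z_β = 1.282 + 1.282 = 2.564.
n = 2 × (2.564 / 0.362)² = 2 × 7.083² = 2 × 50.17 = 100.3.
Round up to the next whole participant.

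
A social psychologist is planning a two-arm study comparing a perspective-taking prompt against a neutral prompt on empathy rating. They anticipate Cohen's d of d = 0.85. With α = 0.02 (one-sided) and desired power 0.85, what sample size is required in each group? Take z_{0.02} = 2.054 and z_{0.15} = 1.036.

For two independent groups with equal n: n = 2·((z_{α} + z_β) / d)².
z_{α} + z_β = 2.054 + 1.036 = 3.090.
n = 2 × (3.090 / 0.85)² = 2 × 3.635² = 2 × 13.22 = 26.4.
Round up to the next whole participant.

n = 27 per group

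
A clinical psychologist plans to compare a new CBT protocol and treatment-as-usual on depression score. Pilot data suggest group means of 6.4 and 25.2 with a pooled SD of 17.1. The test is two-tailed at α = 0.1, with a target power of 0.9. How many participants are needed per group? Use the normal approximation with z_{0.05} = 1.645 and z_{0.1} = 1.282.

n = 15 per group

Cohen's d = |M₁ − M₂| / SD_pooled = |6.4 − 25.2| / 17.1 = 18.8 / 17.1 = 1.099.
For two independent groups with equal n: n = 2·((z_{α/2} + z_β) / d)².
z_{α/2} + z_β = 1.645 + 1.282 = 2.927.
n = 2 × (2.927 / 1.099)² = 2 × 2.663² = 2 × 7.09 = 14.2.
Round up to the next whole participant.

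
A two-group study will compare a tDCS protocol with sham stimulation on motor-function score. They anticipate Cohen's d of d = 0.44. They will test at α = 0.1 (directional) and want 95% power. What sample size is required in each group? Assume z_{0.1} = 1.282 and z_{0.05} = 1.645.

n = 89 per group

For two independent groups with equal n: n = 2·((z_{α} + z_β) / d)².
z_{α} + z_β = 1.282 + 1.645 = 2.927.
n = 2 × (2.927 / 0.44)² = 2 × 6.652² = 2 × 44.25 = 88.5.
Round up to the next whole participant.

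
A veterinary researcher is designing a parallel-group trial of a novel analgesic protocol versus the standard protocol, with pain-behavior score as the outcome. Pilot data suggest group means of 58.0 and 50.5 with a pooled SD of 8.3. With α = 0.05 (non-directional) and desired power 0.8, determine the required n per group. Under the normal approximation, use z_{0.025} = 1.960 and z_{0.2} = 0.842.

Cohen's d = |M₁ − M₂| / SD_pooled = |58.0 − 50.5| / 8.3 = 7.5 / 8.3 = 0.904.
For two independent groups with equal n: n = 2·((z_{α/2} + z_β) / d)².
z_{α/2} + z_β = 1.960 + 0.842 = 2.802.
n = 2 × (2.802 / 0.904)² = 2 × 3.100² = 2 × 9.61 = 19.2.
Round up to the next whole participant.

n = 20 per group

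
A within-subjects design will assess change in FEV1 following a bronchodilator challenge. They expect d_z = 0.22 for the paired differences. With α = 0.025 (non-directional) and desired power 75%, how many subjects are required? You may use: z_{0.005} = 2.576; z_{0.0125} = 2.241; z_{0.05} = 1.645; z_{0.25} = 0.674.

For a paired (one-sample on differences) test: n = ((z_{α/2} + z_β) / d)².
z_{α/2} + z_β = 2.241 + 0.674 = 2.915.
n = (2.915 / 0.22)² = 13.250² = 175.56.
Round up.

n = 176 pairs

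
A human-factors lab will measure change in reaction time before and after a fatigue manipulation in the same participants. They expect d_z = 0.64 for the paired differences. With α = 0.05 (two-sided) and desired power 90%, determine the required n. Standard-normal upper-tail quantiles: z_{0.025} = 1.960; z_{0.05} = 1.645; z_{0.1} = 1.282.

For a paired (one-sample on differences) test: n = ((z_{α/2} + z_β) / d)².
z_{α/2} + z_β = 1.960 + 1.282 = 3.242.
n = (3.242 / 0.64)² = 5.066² = 25.66.
Round up.

n = 26 pairs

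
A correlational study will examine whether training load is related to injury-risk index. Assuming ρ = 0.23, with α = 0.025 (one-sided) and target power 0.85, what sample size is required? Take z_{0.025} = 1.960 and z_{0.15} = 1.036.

n = 167

Fisher's z: C = ½·ln((1+r)/(1−r)) = ½·ln(1.5974) = 0.2342.
n = ((z_{α} + z_β)/C)² + 3.
(1.960 + 1.036) / 0.2342 = 2.996 / 0.2342 = 12.792.
n = 12.792² + 3 = 163.65 + 3 = 166.6.
Round up.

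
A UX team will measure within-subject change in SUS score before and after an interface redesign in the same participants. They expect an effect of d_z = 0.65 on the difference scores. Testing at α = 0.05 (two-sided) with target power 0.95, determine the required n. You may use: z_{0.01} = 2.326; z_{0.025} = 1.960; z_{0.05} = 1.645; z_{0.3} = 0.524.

For a paired (one-sample on differences) test: n = ((z_{α/2} + z_β) / d)².
z_{α/2} + z_β = 1.960 + 1.645 = 3.605.
n = (3.605 / 0.65)² = 5.546² = 30.76.
Round up.

n = 31 pairs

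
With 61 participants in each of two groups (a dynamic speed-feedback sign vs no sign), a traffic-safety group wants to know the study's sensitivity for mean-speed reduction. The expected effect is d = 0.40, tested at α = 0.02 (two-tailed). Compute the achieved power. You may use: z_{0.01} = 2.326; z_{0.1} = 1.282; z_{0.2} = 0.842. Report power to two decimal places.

power ≈ 0.45

For two equal groups, power = Φ(d·√(n/2) − z_{α/2}).
d·√(n/2) = 0.40 × √(61/2) = 0.40 × 5.523 = 2.209.
z_β = 2.209 − 2.326 = -0.117.
Power = Φ(-0.117) = 0.453.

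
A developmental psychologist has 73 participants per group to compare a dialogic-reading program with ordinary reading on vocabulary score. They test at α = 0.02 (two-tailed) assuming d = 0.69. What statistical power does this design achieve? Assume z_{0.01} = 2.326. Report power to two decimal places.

For two equal groups, power = Φ(d·√(n/2) − z_{α/2}).
d·√(n/2) = 0.69 × √(73/2) = 0.69 × 6.042 = 4.169.
z_β = 4.169 − 2.326 = 1.843.
Power = Φ(1.843) = 0.967.

power ≈ 0.97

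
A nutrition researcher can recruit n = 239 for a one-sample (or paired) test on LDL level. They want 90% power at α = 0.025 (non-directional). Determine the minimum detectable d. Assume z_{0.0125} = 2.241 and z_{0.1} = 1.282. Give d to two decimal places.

d_min ≈ 0.23

For a single sample (or paired design) of n = 239: d_min = (z_{α/2} + z_β)/√n.
z-sum = 2.241 + 1.282 = 3.523.
d_min = 3.523 / √239 = 3.523 / 15.460 = 0.228.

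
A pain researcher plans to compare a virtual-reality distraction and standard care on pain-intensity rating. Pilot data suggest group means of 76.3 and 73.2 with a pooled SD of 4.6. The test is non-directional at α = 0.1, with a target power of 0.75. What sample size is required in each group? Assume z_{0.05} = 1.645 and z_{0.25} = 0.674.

n = 24 per group

Cohen's d = |M₁ − M₂| / SD_pooled = |76.3 − 73.2| / 4.6 = 3.1 / 4.6 = 0.674.
For two independent groups with equal n: n = 2·((z_{α/2} + z_β) / d)².
z_{α/2} + z_β = 1.645 + 0.674 = 2.319.
n = 2 × (2.319 / 0.674)² = 2 × 3.441² = 2 × 11.84 = 23.7.
Round up to the next whole participant.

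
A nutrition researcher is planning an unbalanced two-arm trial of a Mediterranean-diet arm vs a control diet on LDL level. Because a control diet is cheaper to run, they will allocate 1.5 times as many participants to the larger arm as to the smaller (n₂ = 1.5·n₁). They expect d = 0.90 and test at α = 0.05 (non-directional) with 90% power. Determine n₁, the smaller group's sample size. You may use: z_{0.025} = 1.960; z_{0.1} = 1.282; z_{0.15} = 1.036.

n₁ = 22

With allocation ratio k = n₂/n₁ = 1.5, Var(x̄₁−x̄₂) = σ²(1/n₁ + 1/(k·n₁)) = σ²·(k+1)/(k·n₁).
So n₁ = (1 + 1/k)·((z_{α/2} + z_β)/d)² = 1.667 × (3.242/0.90)².
n₁ = 1.667 × 12.98 = 21.6.
Round up: n₁ = 22, giving n₂ = 1.5 × 22 = 33.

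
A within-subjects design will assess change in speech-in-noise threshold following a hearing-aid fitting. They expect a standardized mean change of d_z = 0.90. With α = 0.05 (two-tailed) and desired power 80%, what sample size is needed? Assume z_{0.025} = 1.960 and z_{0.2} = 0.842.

n = 10 pairs

For a paired (one-sample on differences) test: n = ((z_{α/2} + z_β) / d)².
z_{α/2} + z_β = 1.960 + 0.842 = 2.802.
n = (2.802 / 0.90)² = 3.113² = 9.69.
Round up.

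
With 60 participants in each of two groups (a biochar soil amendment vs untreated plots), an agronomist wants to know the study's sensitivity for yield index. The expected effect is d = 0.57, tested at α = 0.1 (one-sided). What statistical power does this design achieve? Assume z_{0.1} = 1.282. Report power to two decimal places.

power ≈ 0.97

For two equal groups, power = Φ(d·√(n/2) − z_{α}).
d·√(n/2) = 0.57 × √(60/2) = 0.57 × 5.477 = 3.122.
z_β = 3.122 − 1.282 = 1.840.
Power = Φ(1.840) = 0.967.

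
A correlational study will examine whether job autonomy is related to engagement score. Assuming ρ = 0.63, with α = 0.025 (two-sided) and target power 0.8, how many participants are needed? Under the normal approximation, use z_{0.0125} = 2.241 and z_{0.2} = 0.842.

n = 21

Fisher's z: C = ½·ln((1+r)/(1−r)) = ½·ln(4.4054) = 0.7414.
n = ((z_{α/2} + z_β)/C)² + 3.
(2.241 + 0.842) / 0.7414 = 3.083 / 0.7414 = 4.158.
n = 4.158² + 3 = 17.29 + 3 = 20.3.
Round up.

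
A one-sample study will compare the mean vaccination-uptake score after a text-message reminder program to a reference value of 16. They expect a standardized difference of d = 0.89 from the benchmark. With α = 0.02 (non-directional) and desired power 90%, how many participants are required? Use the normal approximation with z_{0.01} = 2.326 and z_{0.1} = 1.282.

n = 17

For a one-sample test: n = ((z_{α/2} + z_β) / d)².
z_{α/2} + z_β = 2.326 + 1.282 = 3.608.
n = (3.608 / 0.89)² = 4.054² = 16.43.
Round up.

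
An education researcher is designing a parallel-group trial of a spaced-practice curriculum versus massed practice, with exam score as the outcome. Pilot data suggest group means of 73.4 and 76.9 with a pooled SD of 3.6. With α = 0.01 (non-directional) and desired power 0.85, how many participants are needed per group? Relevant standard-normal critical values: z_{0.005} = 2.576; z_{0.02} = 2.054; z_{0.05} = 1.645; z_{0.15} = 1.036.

n = 28 per group

Cohen's d = |M₁ − M₂| / SD_pooled = |73.4 − 76.9| / 3.6 = 3.5 / 3.6 = 0.972.
For two independent groups with equal n: n = 2·((z_{α/2} + z_β) / d)².
z_{α/2} + z_β = 2.576 + 1.036 = 3.612.
n = 2 × (3.612 / 0.972)² = 2 × 3.716² = 2 × 13.81 = 27.6.
Round up to the next whole participant.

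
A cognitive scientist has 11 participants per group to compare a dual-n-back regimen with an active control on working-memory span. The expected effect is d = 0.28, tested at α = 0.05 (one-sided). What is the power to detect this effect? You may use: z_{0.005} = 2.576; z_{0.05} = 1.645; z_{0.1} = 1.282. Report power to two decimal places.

For two equal groups, power = Φ(d·√(n/2) − z_{α}).
d·√(n/2) = 0.28 × √(11/2) = 0.28 × 2.345 = 0.657.
z_β = 0.657 − 1.645 = -0.988.
Power = Φ(-0.988) = 0.161.

power ≈ 0.16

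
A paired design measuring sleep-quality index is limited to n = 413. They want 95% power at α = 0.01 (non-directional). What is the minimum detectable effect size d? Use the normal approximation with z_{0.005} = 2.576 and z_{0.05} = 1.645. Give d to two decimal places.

For a single sample (or paired design) of n = 413: d_min = (z_{α/2} + z_β)/√n.
z-sum = 2.576 + 1.645 = 4.221.
d_min = 4.221 / √413 = 4.221 / 20.322 = 0.208.

d_min ≈ 0.21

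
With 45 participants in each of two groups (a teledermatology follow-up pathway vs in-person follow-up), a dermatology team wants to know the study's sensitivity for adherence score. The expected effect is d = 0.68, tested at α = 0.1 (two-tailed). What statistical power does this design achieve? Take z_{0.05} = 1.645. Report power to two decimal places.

For two equal groups, power = Φ(d·√(n/2) − z_{α/2}).
d·√(n/2) = 0.68 × √(45/2) = 0.68 × 4.743 = 3.226.
z_β = 3.226 − 1.645 = 1.581.
Power = Φ(1.581) = 0.943.

power ≈ 0.94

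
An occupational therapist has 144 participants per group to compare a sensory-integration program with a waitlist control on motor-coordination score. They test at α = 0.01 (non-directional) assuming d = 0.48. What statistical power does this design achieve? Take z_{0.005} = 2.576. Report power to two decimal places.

power ≈ 0.93

For two equal groups, power = Φ(d·√(n/2) − z_{α/2}).
d·√(n/2) = 0.48 × √(144/2) = 0.48 × 8.485 = 4.073.
z_β = 4.073 − 2.576 = 1.497.
Power = Φ(1.497) = 0.933.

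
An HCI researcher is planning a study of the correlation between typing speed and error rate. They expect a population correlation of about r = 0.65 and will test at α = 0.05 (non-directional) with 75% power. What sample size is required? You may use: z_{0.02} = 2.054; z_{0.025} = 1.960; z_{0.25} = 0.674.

Fisher's z: C = ½·ln((1+r)/(1−r)) = ½·ln(4.7143) = 0.7753.
n = ((z_{α/2} + z_β)/C)² + 3.
(1.960 + 0.674) / 0.7753 = 2.634 / 0.7753 = 3.397.
n = 3.397² + 3 = 11.54 + 3 = 14.5.
Round up.

n = 15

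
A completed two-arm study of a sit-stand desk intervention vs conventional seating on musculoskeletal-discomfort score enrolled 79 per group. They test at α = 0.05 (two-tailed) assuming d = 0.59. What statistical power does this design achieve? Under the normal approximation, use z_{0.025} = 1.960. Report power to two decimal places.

power ≈ 0.96

For two equal groups, power = Φ(d·√(n/2) − z_{α/2}).
d·√(n/2) = 0.59 × √(79/2) = 0.59 × 6.285 = 3.708.
z_β = 3.708 − 1.960 = 1.748.
Power = Φ(1.748) = 0.960.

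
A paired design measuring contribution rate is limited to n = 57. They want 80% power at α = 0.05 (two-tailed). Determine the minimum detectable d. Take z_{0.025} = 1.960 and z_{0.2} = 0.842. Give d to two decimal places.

d_min ≈ 0.37

For a single sample (or paired design) of n = 57: d_min = (z_{α/2} + z_β)/√n.
z-sum = 1.960 + 0.842 = 2.802.
d_min = 2.802 / √57 = 2.802 / 7.550 = 0.371.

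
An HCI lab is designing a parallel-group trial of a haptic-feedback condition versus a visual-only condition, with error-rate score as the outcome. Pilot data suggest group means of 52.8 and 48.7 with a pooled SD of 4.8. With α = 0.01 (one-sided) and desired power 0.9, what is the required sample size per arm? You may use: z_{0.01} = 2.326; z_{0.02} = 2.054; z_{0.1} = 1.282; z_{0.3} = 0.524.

n = 36 per group

Cohen's d = |M₁ − M₂| / SD_pooled = |52.8 − 48.7| / 4.8 = 4.1 / 4.8 = 0.854.
For two independent groups with equal n: n = 2·((z_{α} + z_β) / d)².
z_{α} + z_β = 2.326 + 1.282 = 3.608.
n = 2 × (3.608 / 0.854)² = 2 × 4.225² = 2 × 17.85 = 35.7.
Round up to the next whole participant.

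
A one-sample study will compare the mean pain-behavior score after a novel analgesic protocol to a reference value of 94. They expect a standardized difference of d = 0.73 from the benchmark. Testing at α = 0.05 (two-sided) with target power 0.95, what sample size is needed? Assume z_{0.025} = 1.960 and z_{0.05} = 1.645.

n = 25

For a one-sample test: n = ((z_{α/2} + z_β) / d)².
z_{α/2} + z_β = 1.960 + 1.645 = 3.605.
n = (3.605 / 0.73)² = 4.938² = 24.39.
Round up.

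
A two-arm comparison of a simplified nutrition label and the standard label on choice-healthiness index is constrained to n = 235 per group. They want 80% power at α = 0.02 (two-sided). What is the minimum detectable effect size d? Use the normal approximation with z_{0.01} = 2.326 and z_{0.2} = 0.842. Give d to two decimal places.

d_min ≈ 0.29

For two independent groups of n = 235 each: d_min = (z_{α/2} + z_β)·√(2/n).
z-sum = 2.326 + 0.842 = 3.168.
d_min = 3.168 × √(2/235) = 3.168 × 0.0923 = 0.292.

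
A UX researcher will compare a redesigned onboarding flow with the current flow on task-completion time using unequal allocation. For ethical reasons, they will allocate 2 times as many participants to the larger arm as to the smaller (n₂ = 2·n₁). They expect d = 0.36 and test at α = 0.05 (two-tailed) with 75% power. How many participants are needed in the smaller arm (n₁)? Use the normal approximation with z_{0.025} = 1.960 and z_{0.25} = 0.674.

n₁ = 81

With allocation ratio k = n₂/n₁ = 2, Var(x̄₁−x̄₂) = σ²(1/n₁ + 1/(k·n₁)) = σ²·(k+1)/(k·n₁).
So n₁ = (1 + 1/k)·((z_{α/2} + z_β)/d)² = 1.500 × (2.634/0.36)².
n₁ = 1.500 × 53.53 = 80.3.
Round up: n₁ = 81, giving n₂ = 2 × 81 = 162.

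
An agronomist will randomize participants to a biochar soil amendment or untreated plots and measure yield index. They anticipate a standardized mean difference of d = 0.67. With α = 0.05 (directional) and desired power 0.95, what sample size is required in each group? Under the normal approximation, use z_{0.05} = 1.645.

n = 49 per group

For two independent groups with equal n: n = 2·((z_{α} + z_β) / d)².
z_{α} + z_β = 1.645 + 1.645 = 3.290.
n = 2 × (3.290 / 0.67)² = 2 × 4.910² = 2 × 24.11 = 48.2.
Round up to the next whole participant.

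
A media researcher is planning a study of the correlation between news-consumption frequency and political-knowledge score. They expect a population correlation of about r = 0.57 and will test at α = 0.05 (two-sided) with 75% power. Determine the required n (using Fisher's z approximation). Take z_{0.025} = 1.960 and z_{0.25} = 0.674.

Fisher's z: C = ½·ln((1+r)/(1−r)) = ½·ln(3.6512) = 0.6475.
n = ((z_{α/2} + z_β)/C)² + 3.
(1.960 + 0.674) / 0.6475 = 2.634 / 0.6475 = 4.068.
n = 4.068² + 3 = 16.55 + 3 = 19.5.
Round up.

n = 20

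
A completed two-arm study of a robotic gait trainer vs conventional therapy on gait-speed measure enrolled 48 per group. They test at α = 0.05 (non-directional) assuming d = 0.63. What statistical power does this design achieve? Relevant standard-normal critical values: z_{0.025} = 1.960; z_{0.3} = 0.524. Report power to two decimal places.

power ≈ 0.87

For two equal groups, power = Φ(d·√(n/2) − z_{α/2}).
d·√(n/2) = 0.63 × √(48/2) = 0.63 × 4.899 = 3.086.
z_β = 3.086 − 1.960 = 1.126.
Power = Φ(1.126) = 0.870.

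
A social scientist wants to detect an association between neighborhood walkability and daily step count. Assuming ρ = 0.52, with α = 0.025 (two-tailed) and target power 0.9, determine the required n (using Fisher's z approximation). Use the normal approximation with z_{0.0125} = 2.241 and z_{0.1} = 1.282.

Fisher's z: C = ½·ln((1+r)/(1−r)) = ½·ln(3.1667) = 0.5763.
n = ((z_{α/2} + z_β)/C)² + 3.
(2.241 + 1.282) / 0.5763 = 3.523 / 0.5763 = 6.113.
n = 6.113² + 3 = 37.37 + 3 = 40.4.
Round up.

n = 41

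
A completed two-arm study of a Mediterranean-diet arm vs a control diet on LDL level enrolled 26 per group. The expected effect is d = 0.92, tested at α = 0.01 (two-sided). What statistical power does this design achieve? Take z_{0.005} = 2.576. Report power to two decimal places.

For two equal groups, power = Φ(d·√(n/2) − z_{α/2}).
d·√(n/2) = 0.92 × √(26/2) = 0.92 × 3.606 = 3.317.
z_β = 3.317 − 2.576 = 0.741.
Power = Φ(0.741) = 0.771.

power ≈ 0.77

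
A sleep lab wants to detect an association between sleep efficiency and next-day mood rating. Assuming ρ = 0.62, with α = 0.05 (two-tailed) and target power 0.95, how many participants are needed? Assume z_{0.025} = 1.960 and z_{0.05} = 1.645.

Fisher's z: C = ½·ln((1+r)/(1−r)) = ½·ln(4.2632) = 0.7250.
n = ((z_{α/2} + z_β)/C)² + 3.
(1.960 + 1.645) / 0.7250 = 3.605 / 0.7250 = 4.972.
n = 4.972² + 3 = 24.72 + 3 = 27.7.
Round up.

n = 28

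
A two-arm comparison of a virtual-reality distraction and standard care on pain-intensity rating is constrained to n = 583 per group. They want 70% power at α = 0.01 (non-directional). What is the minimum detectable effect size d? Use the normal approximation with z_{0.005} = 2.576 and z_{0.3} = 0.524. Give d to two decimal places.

d_min ≈ 0.18

For two independent groups of n = 583 each: d_min = (z_{α/2} + z_β)·√(2/n).
z-sum = 2.576 + 0.524 = 3.100.
d_min = 3.100 × √(2/583) = 3.100 × 0.0586 = 0.182.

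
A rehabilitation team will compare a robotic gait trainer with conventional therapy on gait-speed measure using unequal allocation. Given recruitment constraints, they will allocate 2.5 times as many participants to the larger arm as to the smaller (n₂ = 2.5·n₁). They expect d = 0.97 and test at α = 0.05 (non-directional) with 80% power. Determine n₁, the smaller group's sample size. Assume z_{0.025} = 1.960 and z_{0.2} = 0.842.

With allocation ratio k = n₂/n₁ = 2.5, Var(x̄₁−x̄₂) = σ²(1/n₁ + 1/(k·n₁)) = σ²·(k+1)/(k·n₁).
So n₁ = (1 + 1/k)·((z_{α/2} + z_β)/d)² = 1.400 × (2.802/0.97)².
n₁ = 1.400 × 8.34 = 11.7.
Round up: n₁ = 12, giving n₂ = 2.5 × 12 = 30.

n₁ = 12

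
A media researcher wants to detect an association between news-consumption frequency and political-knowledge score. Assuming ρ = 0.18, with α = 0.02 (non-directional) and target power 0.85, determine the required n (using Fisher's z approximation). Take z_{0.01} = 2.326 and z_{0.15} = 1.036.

Fisher's z: C = ½·ln((1+r)/(1−r)) = ½·ln(1.4390) = 0.1820.
n = ((z_{α/2} + z_β)/C)² + 3.
(2.326 + 1.036) / 0.1820 = 3.362 / 0.1820 = 18.473.
n = 18.473² + 3 = 341.23 + 3 = 344.2.
Round up.

n = 345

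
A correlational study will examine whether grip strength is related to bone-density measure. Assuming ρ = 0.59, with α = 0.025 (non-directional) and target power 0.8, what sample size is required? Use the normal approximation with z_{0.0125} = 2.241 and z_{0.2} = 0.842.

Fisher's z: C = ½·ln((1+r)/(1−r)) = ½·ln(3.8780) = 0.6777.
n = ((z_{α/2} + z_β)/C)² + 3.
(2.241 + 0.842) / 0.6777 = 3.083 / 0.6777 = 4.549.
n = 4.549² + 3 = 20.70 + 3 = 23.7.
Round up.

n = 24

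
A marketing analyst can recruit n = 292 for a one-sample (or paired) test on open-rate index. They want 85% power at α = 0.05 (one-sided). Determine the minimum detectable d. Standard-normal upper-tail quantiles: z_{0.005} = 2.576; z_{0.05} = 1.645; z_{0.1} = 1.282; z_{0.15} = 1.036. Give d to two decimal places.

d_min ≈ 0.16

For a single sample (or paired design) of n = 292: d_min = (z_{α} + z_β)/√n.
z-sum = 1.645 + 1.036 = 2.681.
d_min = 2.681 / √292 = 2.681 / 17.088 = 0.157.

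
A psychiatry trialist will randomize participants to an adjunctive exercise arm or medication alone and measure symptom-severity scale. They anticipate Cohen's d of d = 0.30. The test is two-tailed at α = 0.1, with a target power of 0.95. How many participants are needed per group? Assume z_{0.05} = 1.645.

n = 241 per group

For two independent groups with equal n: n = 2·((z_{α/2} + z_β) / d)².
z_{α/2} + z_β = 1.645 + 1.645 = 3.290.
n = 2 × (3.290 / 0.30)² = 2 × 10.967² = 2 × 120.27 = 240.5.
Round up to the next whole participant.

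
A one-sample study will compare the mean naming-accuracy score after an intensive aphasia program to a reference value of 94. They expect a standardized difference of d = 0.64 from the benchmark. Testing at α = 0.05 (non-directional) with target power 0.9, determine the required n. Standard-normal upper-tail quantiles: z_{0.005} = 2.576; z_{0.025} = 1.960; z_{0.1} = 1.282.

For a one-sample test: n = ((z_{α/2} + z_β) / d)².
z_{α/2} + z_β = 1.960 + 1.282 = 3.242.
n = (3.242 / 0.64)² = 5.066² = 25.66.
Round up.

n = 26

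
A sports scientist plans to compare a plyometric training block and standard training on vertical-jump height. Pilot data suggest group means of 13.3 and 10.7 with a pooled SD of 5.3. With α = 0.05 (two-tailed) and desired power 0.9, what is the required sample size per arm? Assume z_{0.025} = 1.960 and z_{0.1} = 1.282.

n = 88 per group

Cohen's d = |M₁ − M₂| / SD_pooled = |13.3 − 10.7| / 5.3 = 2.6 / 5.3 = 0.491.
For two independent groups with equal n: n = 2·((z_{α/2} + z_β) / d)².
z_{α/2} + z_β = 1.960 + 1.282 = 3.242.
n = 2 × (3.242 / 0.491)² = 2 × 6.603² = 2 × 43.60 = 87.2.
Round up to the next whole participant.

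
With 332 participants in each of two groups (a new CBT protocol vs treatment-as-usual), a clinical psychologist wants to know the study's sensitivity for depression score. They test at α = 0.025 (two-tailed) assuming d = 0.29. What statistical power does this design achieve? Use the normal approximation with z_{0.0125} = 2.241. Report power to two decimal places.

power ≈ 0.93

For two equal groups, power = Φ(d·√(n/2) − z_{α/2}).
d·√(n/2) = 0.29 × √(332/2) = 0.29 × 12.884 = 3.736.
z_β = 3.736 − 2.241 = 1.495.
Power = Φ(1.495) = 0.933.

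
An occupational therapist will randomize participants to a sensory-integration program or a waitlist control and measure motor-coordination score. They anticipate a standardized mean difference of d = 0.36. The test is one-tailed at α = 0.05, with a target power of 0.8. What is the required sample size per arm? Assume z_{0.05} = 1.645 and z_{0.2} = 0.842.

n = 96 per group

For two independent groups with equal n: n = 2·((z_{α} + z_β) / d)².
z_{α} + z_β = 1.645 + 0.842 = 2.487.
n = 2 × (2.487 / 0.36)² = 2 × 6.908² = 2 × 47.73 = 95.5.
Round up to the next whole participant.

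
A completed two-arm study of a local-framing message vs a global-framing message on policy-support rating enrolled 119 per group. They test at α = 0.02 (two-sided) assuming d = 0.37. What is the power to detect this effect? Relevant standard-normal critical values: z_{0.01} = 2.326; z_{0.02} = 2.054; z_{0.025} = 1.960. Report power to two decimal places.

For two equal groups, power = Φ(d·√(n/2) − z_{α/2}).
d·√(n/2) = 0.37 × √(119/2) = 0.37 × 7.714 = 2.854.
z_β = 2.854 − 2.326 = 0.528.
Power = Φ(0.528) = 0.701.

power ≈ 0.70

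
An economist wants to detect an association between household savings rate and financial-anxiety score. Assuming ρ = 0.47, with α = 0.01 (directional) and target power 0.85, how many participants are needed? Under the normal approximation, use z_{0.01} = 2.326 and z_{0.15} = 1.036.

Fisher's z: C = ½·ln((1+r)/(1−r)) = ½·ln(2.7736) = 0.5101.
n = ((z_{α} + z_β)/C)² + 3.
(2.326 + 1.036) / 0.5101 = 3.362 / 0.5101 = 6.591.
n = 6.591² + 3 = 43.44 + 3 = 46.4.
Round up.

n = 47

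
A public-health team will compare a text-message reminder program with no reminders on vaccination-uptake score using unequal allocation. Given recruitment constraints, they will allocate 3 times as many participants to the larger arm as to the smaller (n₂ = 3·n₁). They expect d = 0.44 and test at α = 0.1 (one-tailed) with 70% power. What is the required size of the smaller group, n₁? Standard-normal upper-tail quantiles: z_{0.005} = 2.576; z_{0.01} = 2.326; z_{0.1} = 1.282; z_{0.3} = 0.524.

With allocation ratio k = n₂/n₁ = 3, Var(x̄₁−x̄₂) = σ²(1/n₁ + 1/(k·n₁)) = σ²·(k+1)/(k·n₁).
So n₁ = (1 + 1/k)·((z_{α} + z_β)/d)² = 1.333 × (1.806/0.44)².
n₁ = 1.333 × 16.85 = 22.5.
Round up: n₁ = 23, giving n₂ = 3 × 23 = 69.

n₁ = 23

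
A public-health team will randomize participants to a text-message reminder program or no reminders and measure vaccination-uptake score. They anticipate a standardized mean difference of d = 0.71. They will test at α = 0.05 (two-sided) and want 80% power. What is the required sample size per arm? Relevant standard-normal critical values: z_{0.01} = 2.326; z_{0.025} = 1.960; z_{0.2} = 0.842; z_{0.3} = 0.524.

For two independent groups with equal n: n = 2·((z_{α/2} + z_β) / d)².
z_{α/2} + z_β = 1.960 + 0.842 = 2.802.
n = 2 × (2.802 / 0.71)² = 2 × 3.946² = 2 × 15.57 = 31.1.
Round up to the next whole participant.

n = 32 per group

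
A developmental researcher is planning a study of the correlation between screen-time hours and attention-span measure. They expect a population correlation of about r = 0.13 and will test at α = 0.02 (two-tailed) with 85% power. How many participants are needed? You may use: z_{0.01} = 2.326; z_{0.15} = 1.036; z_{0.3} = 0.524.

Fisher's z: C = ½·ln((1+r)/(1−r)) = ½·ln(1.2989) = 0.1307.
n = ((z_{α/2} + z_β)/C)² + 3.
(2.326 + 1.036) / 0.1307 = 3.362 / 0.1307 = 25.723.
n = 25.723² + 3 = 661.67 + 3 = 664.7.
Round up.

n = 665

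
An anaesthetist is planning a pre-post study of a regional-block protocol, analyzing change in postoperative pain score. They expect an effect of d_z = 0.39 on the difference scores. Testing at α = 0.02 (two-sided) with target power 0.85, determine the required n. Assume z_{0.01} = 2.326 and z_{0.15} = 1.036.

For a paired (one-sample on differences) test: n = ((z_{α/2} + z_β) / d)².
z_{α/2} + z_β = 2.326 + 1.036 = 3.362.
n = (3.362 / 0.39)² = 8.621² = 74.31.
Round up.

n = 75 pairs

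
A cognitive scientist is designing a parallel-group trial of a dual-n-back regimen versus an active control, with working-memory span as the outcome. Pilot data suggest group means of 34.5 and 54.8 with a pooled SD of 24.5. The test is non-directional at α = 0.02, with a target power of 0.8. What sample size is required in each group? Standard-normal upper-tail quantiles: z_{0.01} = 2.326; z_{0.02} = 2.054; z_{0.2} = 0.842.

Cohen's d = |M₁ − M₂| / SD_pooled = |34.5 − 54.8| / 24.5 = 20.3 / 24.5 = 0.829.
For two independent groups with equal n: n = 2·((z_{α/2} + z_β) / d)².
z_{α/2} + z_β = 2.326 + 0.842 = 3.168.
n = 2 × (3.168 / 0.829)² = 2 × 3.821² = 2 × 14.60 = 29.2.
Round up to the next whole participant.

n = 30 per group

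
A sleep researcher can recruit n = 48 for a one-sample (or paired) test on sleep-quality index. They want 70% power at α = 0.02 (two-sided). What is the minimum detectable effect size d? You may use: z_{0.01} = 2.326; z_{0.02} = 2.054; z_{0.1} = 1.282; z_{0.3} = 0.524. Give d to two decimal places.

For a single sample (or paired design) of n = 48: d_min = (z_{α/2} + z_β)/√n.
z-sum = 2.326 + 0.524 = 2.850.
d_min = 2.850 / √48 = 2.850 / 6.928 = 0.411.

d_min ≈ 0.41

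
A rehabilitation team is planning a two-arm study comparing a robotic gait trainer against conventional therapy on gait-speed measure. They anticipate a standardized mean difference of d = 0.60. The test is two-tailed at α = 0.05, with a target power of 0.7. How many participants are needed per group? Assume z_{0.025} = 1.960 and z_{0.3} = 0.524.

n = 35 per group

For two independent groups with equal n: n = 2·((z_{α/2} + z_β) / d)².
z_{α/2} + z_β = 1.960 + 0.524 = 2.484.
n = 2 × (2.484 / 0.60)² = 2 × 4.140² = 2 × 17.14 = 34.3.
Round up to the next whole participant.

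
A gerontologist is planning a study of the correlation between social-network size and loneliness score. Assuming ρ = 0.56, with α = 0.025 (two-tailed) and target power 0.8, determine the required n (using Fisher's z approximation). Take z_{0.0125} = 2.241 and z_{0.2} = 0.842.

n = 27

Fisher's z: C = ½·ln((1+r)/(1−r)) = ½·ln(3.5455) = 0.6328.
n = ((z_{α/2} + z_β)/C)² + 3.
(2.241 + 0.842) / 0.6328 = 3.083 / 0.6328 = 4.872.
n = 4.872² + 3 = 23.74 + 3 = 26.7.
Round up.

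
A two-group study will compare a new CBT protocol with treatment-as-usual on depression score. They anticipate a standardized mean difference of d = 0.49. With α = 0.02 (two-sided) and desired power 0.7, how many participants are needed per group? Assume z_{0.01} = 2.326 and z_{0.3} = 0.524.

For two independent groups with equal n: n = 2·((z_{α/2} + z_β) / d)².
z_{α/2} + z_β = 2.326 + 0.524 = 2.850.
n = 2 × (2.850 / 0.49)² = 2 × 5.816² = 2 × 33.83 = 67.7.
Round up to the next whole participant.

n = 68 per group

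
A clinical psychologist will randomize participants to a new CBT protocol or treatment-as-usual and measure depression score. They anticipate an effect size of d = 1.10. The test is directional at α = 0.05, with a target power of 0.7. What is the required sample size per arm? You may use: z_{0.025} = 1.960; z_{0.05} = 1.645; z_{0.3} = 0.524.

n = 8 per group

For two independent groups with equal n: n = 2·((z_{α} + z_β) / d)².
z_{α} + z_β = 1.645 + 0.524 = 2.169.
n = 2 × (2.169 / 1.10)² = 2 × 1.972² = 2 × 3.89 = 7.8.
Round up to the next whole participant.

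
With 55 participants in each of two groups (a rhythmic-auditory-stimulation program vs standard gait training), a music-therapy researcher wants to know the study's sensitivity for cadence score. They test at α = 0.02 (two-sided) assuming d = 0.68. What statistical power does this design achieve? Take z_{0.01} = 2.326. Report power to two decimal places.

power ≈ 0.89

For two equal groups, power = Φ(d·√(n/2) − z_{α/2}).
d·√(n/2) = 0.68 × √(55/2) = 0.68 × 5.244 = 3.566.
z_β = 3.566 − 2.326 = 1.240.
Power = Φ(1.240) = 0.893.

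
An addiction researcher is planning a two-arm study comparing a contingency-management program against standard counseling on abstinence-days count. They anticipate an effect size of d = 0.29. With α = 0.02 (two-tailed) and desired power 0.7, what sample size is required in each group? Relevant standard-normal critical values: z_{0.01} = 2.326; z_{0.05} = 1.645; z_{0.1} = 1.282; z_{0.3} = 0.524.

For two independent groups with equal n: n = 2·((z_{α/2} + z_β) / d)².
z_{α/2} + z_β = 2.326 + 0.524 = 2.850.
n = 2 × (2.850 / 0.29)² = 2 × 9.828² = 2 × 96.58 = 193.2.
Round up to the next whole participant.

n = 194 per group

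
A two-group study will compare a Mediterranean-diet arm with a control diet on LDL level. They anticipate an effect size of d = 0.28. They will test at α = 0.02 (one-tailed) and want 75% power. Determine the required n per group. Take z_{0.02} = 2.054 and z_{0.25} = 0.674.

For two independent groups with equal n: n = 2·((z_{α} + z_β) / d)².
z_{α} + z_β = 2.054 + 0.674 = 2.728.
n = 2 × (2.728 / 0.28)² = 2 × 9.743² = 2 × 94.92 = 189.8.
Round up to the next whole participant.

n = 190 per group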